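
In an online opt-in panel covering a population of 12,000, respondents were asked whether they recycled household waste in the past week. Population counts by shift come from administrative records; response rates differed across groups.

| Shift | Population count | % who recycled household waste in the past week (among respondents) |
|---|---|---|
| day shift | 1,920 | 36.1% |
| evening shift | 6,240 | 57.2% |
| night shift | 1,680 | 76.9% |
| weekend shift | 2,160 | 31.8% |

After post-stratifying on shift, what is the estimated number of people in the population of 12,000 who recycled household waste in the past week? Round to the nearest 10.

6,240

Apply each group's respondent rate to its population count:
  day shift: 1,920 × 36.1% = 693.12
  evening shift: 6,240 × 57.2% = 3569.28
  night shift: 1,680 × 76.9% = 1291.92
  weekend shift: 2,160 × 31.8% = 686.88
Estimated total = 6241.2 → 6,240.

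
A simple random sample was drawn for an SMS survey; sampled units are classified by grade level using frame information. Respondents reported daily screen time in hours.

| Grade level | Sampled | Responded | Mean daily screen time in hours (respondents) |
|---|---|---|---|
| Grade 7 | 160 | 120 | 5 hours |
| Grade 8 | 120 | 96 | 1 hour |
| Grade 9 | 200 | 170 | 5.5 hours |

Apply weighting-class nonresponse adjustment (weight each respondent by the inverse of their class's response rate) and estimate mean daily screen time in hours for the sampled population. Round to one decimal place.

4.2

Class response rates: Grade 7 120/160 = 75%, Grade 8 96/120 = 80%, Grade 9 170/200 = 85%.
Each respondent's weight = sampled/responded in their class; summing within a class gives n_sampled, so:
  Grade 7: 160 × 5 = 800
  Grade 8: 120 × 1 = 120
  Grade 9: 200 × 5.5 = 1100
Adjusted estimate = 2020 / 480 = 4.20833 → 4.2.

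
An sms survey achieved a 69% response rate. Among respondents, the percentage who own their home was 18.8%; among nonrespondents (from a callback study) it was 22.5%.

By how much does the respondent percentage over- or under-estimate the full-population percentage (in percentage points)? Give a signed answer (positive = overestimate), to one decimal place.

Nonresponse fraction = 1 − 0.69 = 0.31.
Bias = (nonresponse fraction) × (respondent percentage − nonrespondent percentage)
     = 0.31 × (18.8 − 22.5) = 0.31 × -3.7 = -1.147.

-1.1 percentage points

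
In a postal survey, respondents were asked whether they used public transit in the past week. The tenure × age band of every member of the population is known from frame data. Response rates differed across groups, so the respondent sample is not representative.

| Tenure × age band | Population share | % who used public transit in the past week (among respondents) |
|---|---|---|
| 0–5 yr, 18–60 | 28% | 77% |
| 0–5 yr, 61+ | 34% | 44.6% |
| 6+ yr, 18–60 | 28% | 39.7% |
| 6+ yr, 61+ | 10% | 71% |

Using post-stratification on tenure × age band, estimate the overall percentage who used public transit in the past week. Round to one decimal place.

Post-stratification weights by population share, not respondent share:
  0–5 yr, 18–60: 0.28 × 77 = 21.56
  0–5 yr, 61+: 0.34 × 44.6 = 15.164
  6+ yr, 18–60: 0.28 × 39.7 = 11.116
  6+ yr, 61+: 0.1 × 71 = 7.1
Post-stratified estimate = 54.94 → 54.9%.

54.9%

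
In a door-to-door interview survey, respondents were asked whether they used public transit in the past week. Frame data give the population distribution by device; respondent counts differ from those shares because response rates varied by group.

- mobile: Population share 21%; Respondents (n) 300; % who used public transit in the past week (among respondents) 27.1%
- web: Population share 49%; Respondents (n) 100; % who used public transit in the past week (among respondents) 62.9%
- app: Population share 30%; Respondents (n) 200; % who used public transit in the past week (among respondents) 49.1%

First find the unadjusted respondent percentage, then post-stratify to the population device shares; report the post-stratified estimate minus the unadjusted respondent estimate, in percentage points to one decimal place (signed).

Naive respondent-only estimate (weights = respondent counts):
  (300/600)×27.1 + (100/600)×62.9 + (200/600)×49.1 = 40.4%
Post-stratifying to population shares instead:
  0.21×27.1 + 0.49×62.9 + 0.3×49.1 = 51.242%
Difference = 51.242 − 40.4 = 10.842 pp.

+10.8 percentage points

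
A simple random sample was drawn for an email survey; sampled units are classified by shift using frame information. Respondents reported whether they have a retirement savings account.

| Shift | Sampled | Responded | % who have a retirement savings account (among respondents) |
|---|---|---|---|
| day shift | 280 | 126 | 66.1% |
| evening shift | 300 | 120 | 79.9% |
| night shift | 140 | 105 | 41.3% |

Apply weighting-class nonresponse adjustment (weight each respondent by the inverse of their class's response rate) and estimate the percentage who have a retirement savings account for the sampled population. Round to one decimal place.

67.0%

Response rates by class: day shift 126/280 = 45%, evening shift 120/300 = 40%, night shift 105/140 = 75%.
With weight = n_sampled/n_responded per class, the weighted class total is n_sampled:
  day shift: 280 × 66.1 = 18,508
  evening shift: 300 × 79.9 = 23,970
  night shift: 140 × 41.3 = 5782
Adjusted estimate = 48,260 / 720 = 67.0278 → 67.0%.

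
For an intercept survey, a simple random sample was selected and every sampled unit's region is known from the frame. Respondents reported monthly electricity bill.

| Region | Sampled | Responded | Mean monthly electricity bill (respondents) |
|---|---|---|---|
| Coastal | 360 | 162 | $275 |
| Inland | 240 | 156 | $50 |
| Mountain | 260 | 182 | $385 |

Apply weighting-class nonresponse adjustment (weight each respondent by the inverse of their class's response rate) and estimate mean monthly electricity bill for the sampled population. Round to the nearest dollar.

$245

Class response rates: Coastal 162/360 = 45%, Inland 156/240 = 65%, Mountain 182/260 = 70%.
Inverse-response-rate weighting restores each class to its sampled count, so class totals weight by n_sampled:
  Coastal: 360 × 275 = 99,000
  Inland: 240 × 50 = 12,000
  Mountain: 260 × 385 = 100,100
Adjusted estimate = 211,100 / 860 = 245.465 → $245.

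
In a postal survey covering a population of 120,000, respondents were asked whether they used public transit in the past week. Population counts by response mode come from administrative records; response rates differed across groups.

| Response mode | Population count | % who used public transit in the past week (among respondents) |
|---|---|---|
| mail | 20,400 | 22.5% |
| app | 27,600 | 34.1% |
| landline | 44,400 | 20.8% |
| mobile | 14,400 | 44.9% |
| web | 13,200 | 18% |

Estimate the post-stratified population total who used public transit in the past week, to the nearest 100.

Apply each group's respondent rate to its population count:
  mail: 20,400 × 22.5% = 4590
  app: 27,600 × 34.1% = 9411.6
  landline: 44,400 × 20.8% = 9235.2
  mobile: 14,400 × 44.9% = 6465.6
  web: 13,200 × 18% = 2376
Estimated total = 32078.4 → 32,100.

32,100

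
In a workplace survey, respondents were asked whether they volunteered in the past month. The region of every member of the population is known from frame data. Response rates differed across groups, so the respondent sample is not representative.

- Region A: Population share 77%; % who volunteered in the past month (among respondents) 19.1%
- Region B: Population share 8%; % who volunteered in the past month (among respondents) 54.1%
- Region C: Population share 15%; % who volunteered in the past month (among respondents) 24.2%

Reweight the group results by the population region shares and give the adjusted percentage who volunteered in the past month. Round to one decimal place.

22.7%

Reweight to the known region distribution:
  Region A: 0.77 × 19.1 = 14.707
  Region B: 0.08 × 54.1 = 4.328
  Region C: 0.15 × 24.2 = 3.63
Post-stratified estimate = 22.665 → 22.7%.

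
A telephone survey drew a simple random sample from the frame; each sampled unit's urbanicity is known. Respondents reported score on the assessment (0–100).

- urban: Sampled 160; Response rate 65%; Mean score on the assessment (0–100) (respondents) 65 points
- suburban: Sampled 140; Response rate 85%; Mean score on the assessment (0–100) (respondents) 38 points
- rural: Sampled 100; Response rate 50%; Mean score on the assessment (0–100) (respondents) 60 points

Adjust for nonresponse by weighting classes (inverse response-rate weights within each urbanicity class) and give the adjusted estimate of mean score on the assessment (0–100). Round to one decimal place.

With weight = n_sampled/n_responded per class, the weighted class total is n_sampled:
  urban: 160 × 65 = 10,400
  suburban: 140 × 38 = 5320
  rural: 100 × 60 = 6000
Adjusted estimate = 21,720 / 400 = 54.3 → 54.3.

54.3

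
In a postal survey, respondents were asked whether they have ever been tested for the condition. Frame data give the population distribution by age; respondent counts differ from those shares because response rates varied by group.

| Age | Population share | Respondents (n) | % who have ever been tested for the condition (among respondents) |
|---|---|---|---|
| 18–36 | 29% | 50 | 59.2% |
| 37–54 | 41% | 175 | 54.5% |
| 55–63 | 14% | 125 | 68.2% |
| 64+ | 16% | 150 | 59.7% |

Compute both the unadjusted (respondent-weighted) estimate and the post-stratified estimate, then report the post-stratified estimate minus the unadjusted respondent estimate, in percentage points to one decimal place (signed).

Without adjustment, the pooled respondent share is:
  (50/500)×59.2 + (175/500)×54.5 + (125/500)×68.2 + (150/500)×59.7 = 59.955%
Post-stratified estimate weights by population shares:
  0.29×59.2 + 0.41×54.5 + 0.14×68.2 + 0.16×59.7 = 58.613%
Difference = 58.613 − 59.955 = -1.342 pp.

-1.3 percentage points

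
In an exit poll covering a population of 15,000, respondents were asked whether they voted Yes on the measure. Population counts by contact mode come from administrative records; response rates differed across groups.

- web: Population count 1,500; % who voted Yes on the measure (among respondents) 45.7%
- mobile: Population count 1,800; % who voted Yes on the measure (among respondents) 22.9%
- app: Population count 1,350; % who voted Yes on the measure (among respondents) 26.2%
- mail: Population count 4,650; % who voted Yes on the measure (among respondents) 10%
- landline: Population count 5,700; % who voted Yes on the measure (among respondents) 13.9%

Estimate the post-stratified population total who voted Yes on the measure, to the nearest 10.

Apply each group's respondent rate to its population count:
  web: 1,500 × 45.7% = 685.5
  mobile: 1,800 × 22.9% = 412.2
  app: 1,350 × 26.2% = 353.7
  mail: 4,650 × 10% = 465
  landline: 5,700 × 13.9% = 792.3
Estimated total = 2708.7 → 2,710.

2,710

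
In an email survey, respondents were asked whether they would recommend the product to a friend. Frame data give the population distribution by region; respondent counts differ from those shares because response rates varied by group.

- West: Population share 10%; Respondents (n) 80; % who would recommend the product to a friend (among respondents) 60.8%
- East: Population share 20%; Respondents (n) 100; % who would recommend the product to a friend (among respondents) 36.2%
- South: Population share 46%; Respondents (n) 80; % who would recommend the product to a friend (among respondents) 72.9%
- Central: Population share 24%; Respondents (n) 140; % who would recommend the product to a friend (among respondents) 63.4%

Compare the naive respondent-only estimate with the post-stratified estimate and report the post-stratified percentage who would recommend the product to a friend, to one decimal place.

Naive respondent-only estimate (weights = respondent counts):
  (80/400)×60.8 + (100/400)×36.2 + (80/400)×72.9 + (140/400)×63.4 = 57.98%
Reweighting by population region shares:
  0.1×60.8 + 0.2×36.2 + 0.46×72.9 + 0.24×63.4 = 62.07%

62.1%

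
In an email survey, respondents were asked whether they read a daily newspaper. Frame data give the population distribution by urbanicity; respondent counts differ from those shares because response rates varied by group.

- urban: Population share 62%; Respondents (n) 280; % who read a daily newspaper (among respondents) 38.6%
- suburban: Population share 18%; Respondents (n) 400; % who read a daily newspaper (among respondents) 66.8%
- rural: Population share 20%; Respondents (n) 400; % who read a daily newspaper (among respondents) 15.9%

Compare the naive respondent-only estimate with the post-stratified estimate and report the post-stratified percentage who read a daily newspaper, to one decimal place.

Without adjustment, the pooled respondent share is:
  (280/1080)×38.6 + (400/1080)×66.8 + (400/1080)×15.9 = 40.637%
Post-stratifying to population shares instead:
  0.62×38.6 + 0.18×66.8 + 0.2×15.9 = 39.136%

39.1%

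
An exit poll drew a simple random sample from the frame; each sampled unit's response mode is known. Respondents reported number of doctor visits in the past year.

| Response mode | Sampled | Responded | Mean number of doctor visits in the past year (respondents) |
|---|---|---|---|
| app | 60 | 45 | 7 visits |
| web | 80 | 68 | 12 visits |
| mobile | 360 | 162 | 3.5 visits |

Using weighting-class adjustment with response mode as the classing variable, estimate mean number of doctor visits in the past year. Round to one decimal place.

Class response rates: app 45/60 = 75%, web 68/80 = 85%, mobile 162/360 = 45%.
Inverse-response-rate weighting restores each class to its sampled count, so class totals weight by n_sampled:
  app: 60 × 7 = 420
  web: 80 × 12 = 960
  mobile: 360 × 3.5 = 1260
Adjusted estimate = 2640 / 500 = 5.28 → 5.3.

5.3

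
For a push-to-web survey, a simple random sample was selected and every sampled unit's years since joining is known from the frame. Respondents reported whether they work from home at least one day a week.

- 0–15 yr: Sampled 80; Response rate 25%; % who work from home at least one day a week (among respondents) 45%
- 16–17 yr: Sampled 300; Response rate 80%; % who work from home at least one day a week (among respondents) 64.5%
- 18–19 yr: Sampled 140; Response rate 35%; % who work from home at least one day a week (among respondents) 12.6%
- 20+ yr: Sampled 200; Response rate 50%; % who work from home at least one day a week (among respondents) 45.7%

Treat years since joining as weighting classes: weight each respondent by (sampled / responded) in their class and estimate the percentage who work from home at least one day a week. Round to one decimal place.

47.0%

Each respondent's weight = sampled/responded in their class; summing within a class gives n_sampled, so:
  0–15 yr: 80 × 45 = 3600
  16–17 yr: 300 × 64.5 = 19,350
  18–19 yr: 140 × 12.6 = 1764
  20+ yr: 200 × 45.7 = 9140
Adjusted estimate = 33,854 / 720 = 47.0194 → 47.0%.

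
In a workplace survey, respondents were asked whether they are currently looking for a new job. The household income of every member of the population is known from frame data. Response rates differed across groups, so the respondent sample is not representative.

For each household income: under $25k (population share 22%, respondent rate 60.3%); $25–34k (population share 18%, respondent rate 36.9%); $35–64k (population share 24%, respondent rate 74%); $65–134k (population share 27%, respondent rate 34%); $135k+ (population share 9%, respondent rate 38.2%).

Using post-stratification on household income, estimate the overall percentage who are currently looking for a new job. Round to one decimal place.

Each cell contributes population-share × respondent value:
  under $25k: 0.22 × 60.3 = 13.266
  $25–34k: 0.18 × 36.9 = 6.642
  $35–64k: 0.24 × 74 = 17.76
  $65–134k: 0.27 × 34 = 9.18
  $135k+: 0.09 × 38.2 = 3.438
Post-stratified estimate = 50.286 → 50.3%.

50.3%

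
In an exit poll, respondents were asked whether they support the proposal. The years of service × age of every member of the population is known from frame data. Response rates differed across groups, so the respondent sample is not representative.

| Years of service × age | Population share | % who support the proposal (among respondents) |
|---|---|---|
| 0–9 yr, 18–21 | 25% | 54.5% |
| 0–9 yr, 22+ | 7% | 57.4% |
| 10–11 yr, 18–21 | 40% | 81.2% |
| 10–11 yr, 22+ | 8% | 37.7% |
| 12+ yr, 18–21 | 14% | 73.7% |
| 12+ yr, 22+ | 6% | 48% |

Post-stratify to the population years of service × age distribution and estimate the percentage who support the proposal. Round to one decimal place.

66.3%

Reweight to the known years of service × age distribution:
  0–9 yr, 18–21: 0.25 × 54.5 = 13.625
  0–9 yr, 22+: 0.07 × 57.4 = 4.018
  10–11 yr, 18–21: 0.4 × 81.2 = 32.48
  10–11 yr, 22+: 0.08 × 37.7 = 3.016
  12+ yr, 18–21: 0.14 × 73.7 = 10.318
  12+ yr, 22+: 0.06 × 48 = 2.88
Post-stratified estimate = 66.337 → 66.3%.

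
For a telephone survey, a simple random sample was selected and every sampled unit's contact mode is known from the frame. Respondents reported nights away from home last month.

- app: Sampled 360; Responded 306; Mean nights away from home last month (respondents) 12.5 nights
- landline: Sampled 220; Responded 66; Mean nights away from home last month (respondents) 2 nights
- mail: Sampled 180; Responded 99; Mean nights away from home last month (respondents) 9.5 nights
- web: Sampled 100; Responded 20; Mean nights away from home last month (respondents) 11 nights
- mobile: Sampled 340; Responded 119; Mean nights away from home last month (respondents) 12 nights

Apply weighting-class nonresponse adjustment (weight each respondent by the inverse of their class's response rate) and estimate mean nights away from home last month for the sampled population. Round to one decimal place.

9.9

Class response rates: app 306/360 = 85%, landline 66/220 = 30%, mail 99/180 = 55%, web 20/100 = 20%, mobile 119/340 = 35%.
Inverse-response-rate weighting restores each class to its sampled count, so class totals weight by n_sampled:
  app: 360 × 12.5 = 4500
  landline: 220 × 2 = 440
  mail: 180 × 9.5 = 1710
  web: 100 × 11 = 1100
  mobile: 340 × 12 = 4080
Adjusted estimate = 11,830 / 1,200 = 9.85833 → 9.9.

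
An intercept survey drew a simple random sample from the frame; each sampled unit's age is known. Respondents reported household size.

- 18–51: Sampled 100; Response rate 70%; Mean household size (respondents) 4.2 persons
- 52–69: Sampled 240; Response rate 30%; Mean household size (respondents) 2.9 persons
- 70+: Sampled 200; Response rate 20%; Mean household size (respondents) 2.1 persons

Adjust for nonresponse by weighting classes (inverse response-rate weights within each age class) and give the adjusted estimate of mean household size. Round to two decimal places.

Inverse-response-rate weighting restores each class to its sampled count, so class totals weight by n_sampled:
  18–51: 100 × 4.2 = 420
  52–69: 240 × 2.9 = 696
  70+: 200 × 2.1 = 420
Adjusted estimate = 1536 / 540 = 2.84444 → 2.84.

2.84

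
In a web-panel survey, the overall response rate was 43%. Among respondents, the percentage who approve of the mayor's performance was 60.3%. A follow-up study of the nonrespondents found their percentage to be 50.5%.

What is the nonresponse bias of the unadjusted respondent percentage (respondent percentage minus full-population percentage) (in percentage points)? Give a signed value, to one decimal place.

Nonresponse fraction = 1 − 0.43 = 0.57.
Bias = (nonresponse fraction) × (respondent percentage − nonrespondent percentage)
     = 0.57 × (60.3 − 50.5) = 0.57 × 9.8 = 5.586.

+5.6 percentage points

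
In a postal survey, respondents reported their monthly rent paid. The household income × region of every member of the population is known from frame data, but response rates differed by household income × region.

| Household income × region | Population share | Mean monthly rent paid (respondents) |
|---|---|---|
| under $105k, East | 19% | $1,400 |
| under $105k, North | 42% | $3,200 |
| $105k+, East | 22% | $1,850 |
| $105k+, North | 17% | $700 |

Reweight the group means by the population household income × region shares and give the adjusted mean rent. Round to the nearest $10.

Each cell contributes population-share × respondent value:
  under $105k, East: 0.19 × 1400 = 266
  under $105k, North: 0.42 × 3200 = 1344
  $105k+, East: 0.22 × 1850 = 407
  $105k+, North: 0.17 × 700 = 119
Post-stratified estimate = 2136 → $2,140.

$2,140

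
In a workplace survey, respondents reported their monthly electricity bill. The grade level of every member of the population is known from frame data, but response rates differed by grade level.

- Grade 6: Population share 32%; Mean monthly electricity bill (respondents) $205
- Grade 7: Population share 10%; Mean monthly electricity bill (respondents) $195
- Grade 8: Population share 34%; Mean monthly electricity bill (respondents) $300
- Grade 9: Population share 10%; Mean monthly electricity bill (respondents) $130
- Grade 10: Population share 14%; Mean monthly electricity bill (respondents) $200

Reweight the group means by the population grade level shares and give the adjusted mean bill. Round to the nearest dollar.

Post-stratification weights by population share, not respondent share:
  Grade 6: 0.32 × 205 = 65.6
  Grade 7: 0.1 × 195 = 19.5
  Grade 8: 0.34 × 300 = 102
  Grade 9: 0.1 × 130 = 13
  Grade 10: 0.14 × 200 = 28
Post-stratified estimate = 228.1 → $228.

$228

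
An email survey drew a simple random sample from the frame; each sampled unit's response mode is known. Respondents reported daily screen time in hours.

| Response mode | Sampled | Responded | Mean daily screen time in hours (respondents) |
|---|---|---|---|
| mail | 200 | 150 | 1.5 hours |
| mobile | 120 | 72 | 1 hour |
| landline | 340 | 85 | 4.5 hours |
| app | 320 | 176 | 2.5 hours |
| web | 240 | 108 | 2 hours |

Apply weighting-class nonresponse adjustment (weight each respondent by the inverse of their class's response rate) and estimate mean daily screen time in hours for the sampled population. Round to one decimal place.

2.6

Response rates by class: mail 150/200 = 75%, mobile 72/120 = 60%, landline 85/340 = 25%, app 176/320 = 55%, web 108/240 = 45%.
Each respondent's weight = sampled/responded in their class; summing within a class gives n_sampled, so:
  mail: 200 × 1.5 = 300
  mobile: 120 × 1 = 120
  landline: 340 × 4.5 = 1530
  app: 320 × 2.5 = 800
  web: 240 × 2 = 480
Adjusted estimate = 3230 / 1,220 = 2.64754 → 2.6.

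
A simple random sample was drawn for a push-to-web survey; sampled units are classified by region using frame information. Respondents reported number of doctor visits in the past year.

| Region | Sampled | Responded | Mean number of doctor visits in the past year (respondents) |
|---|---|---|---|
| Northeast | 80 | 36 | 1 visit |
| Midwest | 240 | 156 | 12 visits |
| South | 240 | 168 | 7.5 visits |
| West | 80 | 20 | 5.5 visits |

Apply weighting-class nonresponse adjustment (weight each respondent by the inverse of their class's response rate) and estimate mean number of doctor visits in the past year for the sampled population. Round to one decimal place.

8.1

Class response rates: Northeast 36/80 = 45%, Midwest 156/240 = 65%, South 168/240 = 70%, West 20/80 = 25%.
Weighting each respondent by the inverse class response rate inflates each class back to its sampled size, so the class weight is n_sampled:
  Northeast: 80 × 1 = 80
  Midwest: 240 × 12 = 2880
  South: 240 × 7.5 = 1800
  West: 80 × 5.5 = 440
Adjusted estimate = 5200 / 640 = 8.125 → 8.1.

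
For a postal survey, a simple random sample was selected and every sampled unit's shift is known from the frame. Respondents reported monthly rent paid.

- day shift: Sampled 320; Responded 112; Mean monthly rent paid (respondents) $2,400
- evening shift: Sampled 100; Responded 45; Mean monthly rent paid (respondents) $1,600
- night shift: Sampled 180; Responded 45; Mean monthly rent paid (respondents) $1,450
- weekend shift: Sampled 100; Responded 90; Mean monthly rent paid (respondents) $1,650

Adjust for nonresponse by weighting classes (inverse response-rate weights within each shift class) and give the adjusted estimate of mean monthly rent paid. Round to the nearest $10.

$1,930

Class response rates: day shift 112/320 = 35%, evening shift 45/100 = 45%, night shift 45/180 = 25%, weekend shift 90/100 = 90%.
Each respondent's weight = sampled/responded in their class; summing within a class gives n_sampled, so:
  day shift: 320 × 2400 = 768,000
  evening shift: 100 × 1600 = 160,000
  night shift: 180 × 1450 = 261,000
  weekend shift: 100 × 1650 = 165,000
Adjusted estimate = 1,354,000 / 700 = 1934.29 → $1,930.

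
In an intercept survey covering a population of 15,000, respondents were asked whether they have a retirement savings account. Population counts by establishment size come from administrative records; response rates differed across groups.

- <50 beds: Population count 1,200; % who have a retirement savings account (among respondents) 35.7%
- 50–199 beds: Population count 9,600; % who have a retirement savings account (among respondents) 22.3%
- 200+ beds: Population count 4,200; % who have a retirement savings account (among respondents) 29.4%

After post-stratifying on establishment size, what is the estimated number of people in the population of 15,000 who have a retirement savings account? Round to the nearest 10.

Each cell contributes its population count × the respondent rate:
  <50 beds: 1,200 × 35.7% = 428.4
  50–199 beds: 9,600 × 22.3% = 2140.8
  200+ beds: 4,200 × 29.4% = 1234.8
Estimated total = 3804 → 3,800.

3,800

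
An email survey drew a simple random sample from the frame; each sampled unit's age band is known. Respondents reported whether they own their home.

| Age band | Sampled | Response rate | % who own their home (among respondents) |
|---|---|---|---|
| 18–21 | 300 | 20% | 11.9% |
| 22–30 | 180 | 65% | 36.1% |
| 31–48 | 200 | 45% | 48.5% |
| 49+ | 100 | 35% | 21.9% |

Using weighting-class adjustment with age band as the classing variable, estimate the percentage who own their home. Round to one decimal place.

28.2%

Each respondent's weight = sampled/responded in their class; summing within a class gives n_sampled, so:
  18–21: 300 × 11.9 = 3570
  22–30: 180 × 36.1 = 6498
  31–48: 200 × 48.5 = 9700
  49+: 100 × 21.9 = 2190
Adjusted estimate = 21,958 / 780 = 28.1513 → 28.2%.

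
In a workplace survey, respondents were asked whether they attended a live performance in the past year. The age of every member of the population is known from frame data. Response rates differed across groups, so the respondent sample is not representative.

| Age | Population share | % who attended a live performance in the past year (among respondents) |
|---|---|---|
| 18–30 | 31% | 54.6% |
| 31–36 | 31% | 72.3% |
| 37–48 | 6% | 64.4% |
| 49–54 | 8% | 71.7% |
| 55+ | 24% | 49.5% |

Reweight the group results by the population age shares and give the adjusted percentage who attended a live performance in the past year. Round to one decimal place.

60.8%

Weight each group's respondent value by its population share:
  18–30: 0.31 × 54.6 = 16.926
  31–36: 0.31 × 72.3 = 22.413
  37–48: 0.06 × 64.4 = 3.864
  49–54: 0.08 × 71.7 = 5.736
  55+: 0.24 × 49.5 = 11.88
Post-stratified estimate = 60.819 → 60.8%.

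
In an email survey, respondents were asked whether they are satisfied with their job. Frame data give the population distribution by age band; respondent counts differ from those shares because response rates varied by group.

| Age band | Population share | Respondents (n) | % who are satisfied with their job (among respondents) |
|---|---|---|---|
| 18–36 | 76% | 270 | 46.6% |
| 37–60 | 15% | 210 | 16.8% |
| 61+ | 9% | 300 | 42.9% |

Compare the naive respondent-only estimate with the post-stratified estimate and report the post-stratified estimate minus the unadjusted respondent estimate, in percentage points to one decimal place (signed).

+4.6 percentage points

Naive respondent-only estimate (weights = respondent counts):
  (270/780)×46.6 + (210/780)×16.8 + (300/780)×42.9 = 37.1538%
Post-stratifying to population shares instead:
  0.76×46.6 + 0.15×16.8 + 0.09×42.9 = 41.797%
Difference = 41.797 − 37.1538 = 4.6432 pp.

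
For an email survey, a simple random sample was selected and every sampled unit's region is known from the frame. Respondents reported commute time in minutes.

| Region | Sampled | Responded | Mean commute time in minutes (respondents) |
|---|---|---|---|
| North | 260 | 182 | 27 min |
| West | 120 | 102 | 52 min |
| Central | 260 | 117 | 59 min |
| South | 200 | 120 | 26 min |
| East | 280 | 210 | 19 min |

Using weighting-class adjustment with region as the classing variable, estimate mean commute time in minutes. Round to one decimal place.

Response rates by class: North 182/260 = 70%, West 102/120 = 85%, Central 117/260 = 45%, South 120/200 = 60%, East 210/280 = 75%.
Weighting each respondent by the inverse class response rate inflates each class back to its sampled size, so the class weight is n_sampled:
  North: 260 × 27 = 7020
  West: 120 × 52 = 6240
  Central: 260 × 59 = 15,340
  South: 200 × 26 = 5200
  East: 280 × 19 = 5320
Adjusted estimate = 39,120 / 1,120 = 34.9286 → 34.9.

34.9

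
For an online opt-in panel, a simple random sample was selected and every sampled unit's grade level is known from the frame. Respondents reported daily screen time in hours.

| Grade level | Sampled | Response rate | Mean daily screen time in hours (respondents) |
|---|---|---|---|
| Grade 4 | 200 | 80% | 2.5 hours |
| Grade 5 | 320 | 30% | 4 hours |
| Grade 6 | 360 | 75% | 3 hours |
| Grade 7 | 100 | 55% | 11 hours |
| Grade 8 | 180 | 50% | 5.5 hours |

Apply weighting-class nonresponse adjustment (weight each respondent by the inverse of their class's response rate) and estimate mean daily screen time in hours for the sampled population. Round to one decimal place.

4.3

With weight = n_sampled/n_responded per class, the weighted class total is n_sampled:
  Grade 4: 200 × 2.5 = 500
  Grade 5: 320 × 4 = 1280
  Grade 6: 360 × 3 = 1080
  Grade 7: 100 × 11 = 1100
  Grade 8: 180 × 5.5 = 990
Adjusted estimate = 4950 / 1,160 = 4.26724 → 4.3.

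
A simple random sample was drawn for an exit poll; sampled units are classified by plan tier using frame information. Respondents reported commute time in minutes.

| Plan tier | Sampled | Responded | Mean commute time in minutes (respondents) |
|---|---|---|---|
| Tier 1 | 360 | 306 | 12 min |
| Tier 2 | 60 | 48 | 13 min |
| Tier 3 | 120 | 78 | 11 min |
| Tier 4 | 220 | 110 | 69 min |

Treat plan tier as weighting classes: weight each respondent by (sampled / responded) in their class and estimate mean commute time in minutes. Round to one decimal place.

28.4

Class response rates: Tier 1 306/360 = 85%, Tier 2 48/60 = 80%, Tier 3 78/120 = 65%, Tier 4 110/220 = 50%.
Weighting each respondent by the inverse class response rate inflates each class back to its sampled size, so the class weight is n_sampled:
  Tier 1: 360 × 12 = 4320
  Tier 2: 60 × 13 = 780
  Tier 3: 120 × 11 = 1320
  Tier 4: 220 × 69 = 15,180
Adjusted estimate = 21,600 / 760 = 28.4211 → 28.4.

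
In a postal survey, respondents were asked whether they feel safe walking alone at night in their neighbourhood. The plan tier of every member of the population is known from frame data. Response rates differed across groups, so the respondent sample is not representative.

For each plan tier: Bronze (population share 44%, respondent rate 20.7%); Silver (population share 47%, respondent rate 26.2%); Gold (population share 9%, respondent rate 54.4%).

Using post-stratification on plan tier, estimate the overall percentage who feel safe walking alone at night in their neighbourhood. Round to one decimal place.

26.3%

Each cell contributes population-share × respondent value:
  Bronze: 0.44 × 20.7 = 9.108
  Silver: 0.47 × 26.2 = 12.314
  Gold: 0.09 × 54.4 = 4.896
Post-stratified estimate = 26.318 → 26.3%.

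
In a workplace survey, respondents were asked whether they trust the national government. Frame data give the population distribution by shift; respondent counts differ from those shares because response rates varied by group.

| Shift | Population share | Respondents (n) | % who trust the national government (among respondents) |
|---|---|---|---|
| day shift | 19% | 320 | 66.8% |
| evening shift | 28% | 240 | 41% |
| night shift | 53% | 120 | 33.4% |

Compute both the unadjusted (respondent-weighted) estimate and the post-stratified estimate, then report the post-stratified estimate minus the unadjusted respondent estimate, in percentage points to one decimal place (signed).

-9.9 percentage points

Naive respondent-only estimate (weights = respondent counts):
  (320/680)×66.8 + (240/680)×41 + (120/680)×33.4 = 51.8%
Post-stratifying to population shares instead:
  0.19×66.8 + 0.28×41 + 0.53×33.4 = 41.874%
Difference = 41.874 − 51.8 = -9.926 pp.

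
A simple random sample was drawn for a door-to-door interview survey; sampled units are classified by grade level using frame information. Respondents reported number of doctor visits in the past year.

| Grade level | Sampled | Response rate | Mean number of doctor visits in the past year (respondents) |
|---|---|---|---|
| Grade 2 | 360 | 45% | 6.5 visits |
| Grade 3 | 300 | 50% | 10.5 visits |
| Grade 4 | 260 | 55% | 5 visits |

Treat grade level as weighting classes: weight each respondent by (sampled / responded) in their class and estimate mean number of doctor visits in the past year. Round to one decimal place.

7.4

With weight = n_sampled/n_responded per class, the weighted class total is n_sampled:
  Grade 2: 360 × 6.5 = 2340
  Grade 3: 300 × 10.5 = 3150
  Grade 4: 260 × 5 = 1300
Adjusted estimate = 6790 / 920 = 7.38044 → 7.4.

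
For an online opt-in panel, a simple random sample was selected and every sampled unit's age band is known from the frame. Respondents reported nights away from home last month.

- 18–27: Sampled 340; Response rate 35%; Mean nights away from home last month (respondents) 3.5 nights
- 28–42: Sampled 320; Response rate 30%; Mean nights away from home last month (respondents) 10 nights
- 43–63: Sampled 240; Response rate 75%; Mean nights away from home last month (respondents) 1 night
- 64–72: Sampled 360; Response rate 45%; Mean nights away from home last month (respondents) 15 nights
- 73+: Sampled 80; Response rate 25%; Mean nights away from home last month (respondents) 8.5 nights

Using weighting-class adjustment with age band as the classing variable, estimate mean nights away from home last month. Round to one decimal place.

8.0

With weight = n_sampled/n_responded per class, the weighted class total is n_sampled:
  18–27: 340 × 3.5 = 1190
  28–42: 320 × 10 = 3200
  43–63: 240 × 1 = 240
  64–72: 360 × 15 = 5400
  73+: 80 × 8.5 = 680
Adjusted estimate = 10,710 / 1,340 = 7.99254 → 8.0.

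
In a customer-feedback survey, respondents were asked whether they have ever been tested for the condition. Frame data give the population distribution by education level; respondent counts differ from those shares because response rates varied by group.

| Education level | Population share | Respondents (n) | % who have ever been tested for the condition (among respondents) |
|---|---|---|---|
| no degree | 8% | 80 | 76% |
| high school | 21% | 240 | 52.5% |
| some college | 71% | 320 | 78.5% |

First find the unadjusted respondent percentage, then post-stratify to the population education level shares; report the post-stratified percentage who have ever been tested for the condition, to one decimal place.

72.8%

Without adjustment, the pooled respondent share is:
  (80/640)×76 + (240/640)×52.5 + (320/640)×78.5 = 68.4375%
Post-stratified estimate weights by population shares:
  0.08×76 + 0.21×52.5 + 0.71×78.5 = 72.84%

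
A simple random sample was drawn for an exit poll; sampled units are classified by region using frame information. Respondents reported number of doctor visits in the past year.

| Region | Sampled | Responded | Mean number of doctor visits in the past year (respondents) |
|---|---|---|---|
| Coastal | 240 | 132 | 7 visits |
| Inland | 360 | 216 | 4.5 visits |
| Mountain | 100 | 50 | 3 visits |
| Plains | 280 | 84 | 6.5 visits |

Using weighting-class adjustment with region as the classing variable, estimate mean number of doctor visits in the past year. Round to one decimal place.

Response rates by class: Coastal 132/240 = 55%, Inland 216/360 = 60%, Mountain 50/100 = 50%, Plains 84/280 = 30%.
With weight = n_sampled/n_responded per class, the weighted class total is n_sampled:
  Coastal: 240 × 7 = 1680
  Inland: 360 × 4.5 = 1620
  Mountain: 100 × 3 = 300
  Plains: 280 × 6.5 = 1820
Adjusted estimate = 5420 / 980 = 5.53061 → 5.5.

5.5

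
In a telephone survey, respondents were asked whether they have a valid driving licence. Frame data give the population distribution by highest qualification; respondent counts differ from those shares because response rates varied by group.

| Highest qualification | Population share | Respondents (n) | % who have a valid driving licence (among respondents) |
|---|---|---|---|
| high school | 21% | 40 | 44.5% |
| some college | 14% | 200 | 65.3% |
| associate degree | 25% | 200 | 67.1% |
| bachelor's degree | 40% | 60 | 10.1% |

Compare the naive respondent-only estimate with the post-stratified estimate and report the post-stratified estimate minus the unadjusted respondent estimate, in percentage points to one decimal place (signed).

Naive respondent-only estimate (weights = respondent counts):
  (40/500)×44.5 + (200/500)×65.3 + (200/500)×67.1 + (60/500)×10.1 = 57.732%
Reweighting by population highest qualification shares:
  0.21×44.5 + 0.14×65.3 + 0.25×67.1 + 0.4×10.1 = 39.302%
Difference = 39.302 − 57.732 = -18.43 pp.

-18.4 percentage points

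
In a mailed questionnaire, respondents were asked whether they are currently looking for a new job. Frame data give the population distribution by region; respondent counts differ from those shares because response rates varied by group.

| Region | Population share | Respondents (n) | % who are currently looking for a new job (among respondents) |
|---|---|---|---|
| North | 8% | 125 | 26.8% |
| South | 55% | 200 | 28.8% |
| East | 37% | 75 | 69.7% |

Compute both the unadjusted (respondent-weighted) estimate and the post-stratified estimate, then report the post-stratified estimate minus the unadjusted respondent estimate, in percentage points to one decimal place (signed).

+7.9 percentage points

Naive respondent-only estimate (weights = respondent counts):
  (125/400)×26.8 + (200/400)×28.8 + (75/400)×69.7 = 35.8438%
Post-stratified estimate weights by population shares:
  0.08×26.8 + 0.55×28.8 + 0.37×69.7 = 43.773%
Difference = 43.773 − 35.8438 = 7.9293 pp.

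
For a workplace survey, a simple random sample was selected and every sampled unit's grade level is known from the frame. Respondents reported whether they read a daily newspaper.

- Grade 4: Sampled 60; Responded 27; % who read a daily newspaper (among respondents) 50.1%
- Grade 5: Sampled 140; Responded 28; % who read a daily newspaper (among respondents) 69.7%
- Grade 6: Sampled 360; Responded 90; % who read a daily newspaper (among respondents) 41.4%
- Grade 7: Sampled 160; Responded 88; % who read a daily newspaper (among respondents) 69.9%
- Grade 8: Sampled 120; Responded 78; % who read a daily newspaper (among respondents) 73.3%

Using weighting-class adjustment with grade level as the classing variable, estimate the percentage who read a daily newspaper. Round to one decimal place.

Class response rates: Grade 4 27/60 = 45%, Grade 5 28/140 = 20%, Grade 6 90/360 = 25%, Grade 7 88/160 = 55%, Grade 8 78/120 = 65%.
With weight = n_sampled/n_responded per class, the weighted class total is n_sampled:
  Grade 4: 60 × 50.1 = 3006
  Grade 5: 140 × 69.7 = 9758
  Grade 6: 360 × 41.4 = 14,904
  Grade 7: 160 × 69.9 = 11,184
  Grade 8: 120 × 73.3 = 8796
Adjusted estimate = 47,648 / 840 = 56.7238 → 56.7%.

56.7%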